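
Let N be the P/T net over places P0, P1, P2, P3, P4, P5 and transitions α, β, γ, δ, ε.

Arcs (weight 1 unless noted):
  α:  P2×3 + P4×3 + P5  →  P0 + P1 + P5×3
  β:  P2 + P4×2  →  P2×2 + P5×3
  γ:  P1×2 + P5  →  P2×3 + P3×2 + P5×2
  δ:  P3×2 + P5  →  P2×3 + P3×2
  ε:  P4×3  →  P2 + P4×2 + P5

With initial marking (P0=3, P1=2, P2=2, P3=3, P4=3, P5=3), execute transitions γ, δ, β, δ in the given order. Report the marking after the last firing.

(P0=3, P1=0, P2=12, P3=5, P4=1, P5=5)

step 1: fire γ:  (P0=3, P1=2, P2=2, P3=3, P4=3, P5=3) → (P0=3, P1=0, P2=5, P3=5, P4=3, P5=4)
step 2: fire δ:  (P0=3, P1=0, P2=5, P3=5, P4=3, P5=4) → (P0=3, P1=0, P2=8, P3=5, P4=3, P5=3)
step 3: fire β:  (P0=3, P1=0, P2=8, P3=5, P4=3, P5=3) → (P0=3, P1=0, P2=9, P3=5, P4=1, P5=6)
step 4: fire δ:  (P0=3, P1=0, P2=9, P3=5, P4=1, P5=6) → (P0=3, P1=0, P2=12, P3=5, P4=1, P5=5)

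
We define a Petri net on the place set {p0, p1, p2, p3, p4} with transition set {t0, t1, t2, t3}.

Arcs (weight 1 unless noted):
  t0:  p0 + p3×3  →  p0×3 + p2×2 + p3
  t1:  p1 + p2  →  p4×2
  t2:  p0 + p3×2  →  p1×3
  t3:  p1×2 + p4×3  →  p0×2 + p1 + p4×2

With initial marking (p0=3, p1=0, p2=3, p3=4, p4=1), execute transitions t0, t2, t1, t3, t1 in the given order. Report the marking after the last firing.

step 1: fire t0:  (p0=3, p1=0, p2=3, p3=4, p4=1) → (p0=5, p1=0, p2=5, p3=2, p4=1)
step 2: fire t2:  (p0=5, p1=0, p2=5, p3=2, p4=1) → (p0=4, p1=3, p2=5, p3=0, p4=1)
step 3: fire t1:  (p0=4, p1=3, p2=5, p3=0, p4=1) → (p0=4, p1=2, p2=4, p3=0, p4=3)
step 4: fire t3:  (p0=4, p1=2, p2=4, p3=0, p4=3) → (p0=6, p1=1, p2=4, p3=0, p4=2)
step 5: fire t1:  (p0=6, p1=1, p2=4, p3=0, p4=2) → (p0=6, p1=0, p2=3, p3=0, p4=4)

(p0=6, p1=0, p2=3, p3=0, p4=4)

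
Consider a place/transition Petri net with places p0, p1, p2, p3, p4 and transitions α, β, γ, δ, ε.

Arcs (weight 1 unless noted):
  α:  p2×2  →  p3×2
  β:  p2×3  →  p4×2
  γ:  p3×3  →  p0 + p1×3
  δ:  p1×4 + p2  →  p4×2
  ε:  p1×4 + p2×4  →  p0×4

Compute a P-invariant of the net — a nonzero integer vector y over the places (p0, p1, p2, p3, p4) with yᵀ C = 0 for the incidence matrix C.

y = (p0:3, p1:1, p2:2, p3:2, p4:3)

Incidence matrix C (rows=places, cols=transitions):
        α    β    γ    δ    ε
   p0   0    0    1    0    4
   p1   0    0    3   -4   -4
   p2  -2   -3    0   -1   -4
   p3   2    0   -3    0    0
   p4   0    2    0    2    0

Candidate y = [3, 1, 2, 2, 3]; check y·C column-wise:
  col α: 3·0 + 1·0 + 2·-2 + 2·2 + 3·0 = 0
  col β: 3·0 + 1·0 + 2·-3 + 2·0 + 3·2 = 0
  col γ: 3·1 + 1·3 + 2·0 + 2·-3 + 3·0 = 0
  col δ: 3·0 + 1·-4 + 2·-1 + 2·0 + 3·2 = 0
  col ε: 3·4 + 1·-4 + 2·-4 + 2·0 + 3·0 = 0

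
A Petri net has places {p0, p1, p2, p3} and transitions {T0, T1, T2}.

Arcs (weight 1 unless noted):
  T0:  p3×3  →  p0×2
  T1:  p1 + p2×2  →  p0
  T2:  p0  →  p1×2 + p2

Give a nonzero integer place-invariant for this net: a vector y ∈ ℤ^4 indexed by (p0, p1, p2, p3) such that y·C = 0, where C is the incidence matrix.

Incidence matrix C (rows=places, cols=transitions):
       T0   T1   T2
   p0   2    1   -1
   p1   0   -1    2
   p2   0   -2    1
   p3  -3    0    0

Candidate y = [3, 1, 1, 2]; check y·C column-wise:
  col T0: 3·2 + 1·0 + 1·0 + 2·-3 = 0
  col T1: 3·1 + 1·-1 + 1·-2 + 2·0 = 0
  col T2: 3·-1 + 1·2 + 1·1 + 2·0 = 0

y = (p0:3, p1:1, p2:1, p3:2)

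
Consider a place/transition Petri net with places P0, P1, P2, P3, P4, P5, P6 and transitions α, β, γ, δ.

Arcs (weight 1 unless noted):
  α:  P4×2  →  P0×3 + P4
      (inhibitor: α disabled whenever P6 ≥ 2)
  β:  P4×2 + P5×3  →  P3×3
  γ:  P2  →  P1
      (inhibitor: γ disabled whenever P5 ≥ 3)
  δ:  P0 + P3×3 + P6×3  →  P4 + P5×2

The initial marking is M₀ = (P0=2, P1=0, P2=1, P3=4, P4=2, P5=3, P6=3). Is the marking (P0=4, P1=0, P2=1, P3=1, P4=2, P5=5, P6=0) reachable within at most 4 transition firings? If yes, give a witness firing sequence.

step 1: fire δ:  (P0=2, P1=0, P2=1, P3=4, P4=2, P5=3, P6=3) → (P0=1, P1=0, P2=1, P3=1, P4=3, P5=5, P6=0)
step 2: fire α:  (P0=1, P1=0, P2=1, P3=1, P4=3, P5=5, P6=0) → (P0=4, P1=0, P2=1, P3=1, P4=2, P5=5, P6=0)

YES — reachable via ⟨δ, α⟩ (2 firings)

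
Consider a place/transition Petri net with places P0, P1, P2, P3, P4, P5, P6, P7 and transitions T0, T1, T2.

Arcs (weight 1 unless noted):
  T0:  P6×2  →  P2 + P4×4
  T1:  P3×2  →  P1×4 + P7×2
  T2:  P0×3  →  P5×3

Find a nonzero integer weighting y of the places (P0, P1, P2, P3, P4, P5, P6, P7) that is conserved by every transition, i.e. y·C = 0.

y = (P0:0, P1:1, P2:0, P3:2, P4:0, P5:0, P6:0, P7:0)

Incidence matrix C (rows=places, cols=transitions):
       T0   T1   T2
   P0   0    0   -3
   P1   0    4    0
   P2   1    0    0
   P3   0   -2    0
   P4   4    0    0
   P5   0    0    3
   P6  -2    0    0
   P7   0    2    0

Candidate y = [0, 1, 0, 2, 0, 0, 0, 0]; check y·C column-wise:
  col T0: 1·0 + 0·1 + 2·0 + 0·4 + 0·-2 = 0
  col T1: 1·4 + 2·-2 + 0·2 = 0
  col T2: 0·-3 + 1·0 + 2·0 + 0·3 = 0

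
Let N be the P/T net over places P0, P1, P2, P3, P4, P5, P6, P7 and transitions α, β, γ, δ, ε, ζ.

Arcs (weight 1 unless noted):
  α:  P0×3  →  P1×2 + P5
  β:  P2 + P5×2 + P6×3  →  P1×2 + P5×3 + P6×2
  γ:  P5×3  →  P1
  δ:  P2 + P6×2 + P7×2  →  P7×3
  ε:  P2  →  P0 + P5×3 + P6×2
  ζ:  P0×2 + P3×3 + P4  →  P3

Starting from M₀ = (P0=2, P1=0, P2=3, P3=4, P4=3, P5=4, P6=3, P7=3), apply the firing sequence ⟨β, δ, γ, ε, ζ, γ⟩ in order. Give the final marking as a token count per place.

(P0=1, P1=4, P2=0, P3=2, P4=2, P5=2, P6=2, P7=4)

step 1: fire β:  (P0=2, P1=0, P2=3, P3=4, P4=3, P5=4, P6=3, P7=3) → (P0=2, P1=2, P2=2, P3=4, P4=3, P5=5, P6=2, P7=3)
step 2: fire δ:  (P0=2, P1=2, P2=2, P3=4, P4=3, P5=5, P6=2, P7=3) → (P0=2, P1=2, P2=1, P3=4, P4=3, P5=5, P6=0, P7=4)
step 3: fire γ:  (P0=2, P1=2, P2=1, P3=4, P4=3, P5=5, P6=0, P7=4) → (P0=2, P1=3, P2=1, P3=4, P4=3, P5=2, P6=0, P7=4)
step 4: fire ε:  (P0=2, P1=3, P2=1, P3=4, P4=3, P5=2, P6=0, P7=4) → (P0=3, P1=3, P2=0, P3=4, P4=3, P5=5, P6=2, P7=4)
step 5: fire ζ:  (P0=3, P1=3, P2=0, P3=4, P4=3, P5=5, P6=2, P7=4) → (P0=1, P1=3, P2=0, P3=2, P4=2, P5=5, P6=2, P7=4)
step 6: fire γ:  (P0=1, P1=3, P2=0, P3=2, P4=2, P5=5, P6=2, P7=4) → (P0=1, P1=4, P2=0, P3=2, P4=2, P5=2, P6=2, P7=4)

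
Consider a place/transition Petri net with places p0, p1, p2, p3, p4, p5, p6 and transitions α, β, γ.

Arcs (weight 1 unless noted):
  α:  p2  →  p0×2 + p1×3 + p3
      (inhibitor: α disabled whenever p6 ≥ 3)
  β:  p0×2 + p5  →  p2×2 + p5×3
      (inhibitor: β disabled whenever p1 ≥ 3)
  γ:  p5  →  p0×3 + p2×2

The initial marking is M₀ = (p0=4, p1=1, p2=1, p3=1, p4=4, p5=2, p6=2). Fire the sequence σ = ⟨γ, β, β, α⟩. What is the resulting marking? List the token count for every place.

(p0=5, p1=4, p2=6, p3=2, p4=4, p5=5, p6=2)

step 1: fire γ:  (p0=4, p1=1, p2=1, p3=1, p4=4, p5=2, p6=2) → (p0=7, p1=1, p2=3, p3=1, p4=4, p5=1, p6=2)
step 2: fire β:  (p0=7, p1=1, p2=3, p3=1, p4=4, p5=1, p6=2) → (p0=5, p1=1, p2=5, p3=1, p4=4, p5=3, p6=2)
step 3: fire β:  (p0=5, p1=1, p2=5, p3=1, p4=4, p5=3, p6=2) → (p0=3, p1=1, p2=7, p3=1, p4=4, p5=5, p6=2)
step 4: fire α:  (p0=3, p1=1, p2=7, p3=1, p4=4, p5=5, p6=2) → (p0=5, p1=4, p2=6, p3=2, p4=4, p5=5, p6=2)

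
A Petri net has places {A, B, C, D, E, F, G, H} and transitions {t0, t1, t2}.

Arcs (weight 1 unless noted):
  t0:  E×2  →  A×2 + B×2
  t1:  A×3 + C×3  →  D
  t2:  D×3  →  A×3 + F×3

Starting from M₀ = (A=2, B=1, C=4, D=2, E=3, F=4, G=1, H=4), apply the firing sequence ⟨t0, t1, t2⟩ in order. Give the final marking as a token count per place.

step 1: fire t0:  (A=2, B=1, C=4, D=2, E=3, F=4, G=1, H=4) → (A=4, B=3, C=4, D=2, E=1, F=4, G=1, H=4)
step 2: fire t1:  (A=4, B=3, C=4, D=2, E=1, F=4, G=1, H=4) → (A=1, B=3, C=1, D=3, E=1, F=4, G=1, H=4)
step 3: fire t2:  (A=1, B=3, C=1, D=3, E=1, F=4, G=1, H=4) → (A=4, B=3, C=1, D=0, E=1, F=7, G=1, H=4)

(A=4, B=3, C=1, D=0, E=1, F=7, G=1, H=4)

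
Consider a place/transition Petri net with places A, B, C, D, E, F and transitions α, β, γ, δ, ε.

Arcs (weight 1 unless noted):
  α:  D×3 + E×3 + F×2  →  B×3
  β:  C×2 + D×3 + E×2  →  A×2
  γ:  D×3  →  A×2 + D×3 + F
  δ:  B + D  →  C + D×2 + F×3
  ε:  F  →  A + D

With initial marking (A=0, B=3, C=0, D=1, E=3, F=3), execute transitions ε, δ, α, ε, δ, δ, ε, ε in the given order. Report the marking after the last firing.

(A=4, B=3, C=3, D=5, E=0, F=6)

step 1: fire ε:  (A=0, B=3, C=0, D=1, E=3, F=3) → (A=1, B=3, C=0, D=2, E=3, F=2)
step 2: fire δ:  (A=1, B=3, C=0, D=2, E=3, F=2) → (A=1, B=2, C=1, D=3, E=3, F=5)
step 3: fire α:  (A=1, B=2, C=1, D=3, E=3, F=5) → (A=1, B=5, C=1, D=0, E=0, F=3)
step 4: fire ε:  (A=1, B=5, C=1, D=0, E=0, F=3) → (A=2, B=5, C=1, D=1, E=0, F=2)
step 5: fire δ:  (A=2, B=5, C=1, D=1, E=0, F=2) → (A=2, B=4, C=2, D=2, E=0, F=5)
step 6: fire δ:  (A=2, B=4, C=2, D=2, E=0, F=5) → (A=2, B=3, C=3, D=3, E=0, F=8)
step 7: fire ε:  (A=2, B=3, C=3, D=3, E=0, F=8) → (A=3, B=3, C=3, D=4, E=0, F=7)
step 8: fire ε:  (A=3, B=3, C=3, D=4, E=0, F=7) → (A=4, B=3, C=3, D=5, E=0, F=6)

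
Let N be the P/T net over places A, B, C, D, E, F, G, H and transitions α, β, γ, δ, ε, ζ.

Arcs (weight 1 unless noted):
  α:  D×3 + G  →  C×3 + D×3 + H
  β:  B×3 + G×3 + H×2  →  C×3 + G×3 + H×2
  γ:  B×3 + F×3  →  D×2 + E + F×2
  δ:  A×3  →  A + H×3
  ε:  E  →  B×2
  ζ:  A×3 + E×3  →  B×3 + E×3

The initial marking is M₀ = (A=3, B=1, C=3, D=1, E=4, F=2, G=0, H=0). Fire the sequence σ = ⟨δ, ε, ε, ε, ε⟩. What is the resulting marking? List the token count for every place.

(A=1, B=9, C=3, D=1, E=0, F=2, G=0, H=3)

step 1: fire δ:  (A=3, B=1, C=3, D=1, E=4, F=2, G=0, H=0) → (A=1, B=1, C=3, D=1, E=4, F=2, G=0, H=3)
step 2: fire ε:  (A=1, B=1, C=3, D=1, E=4, F=2, G=0, H=3) → (A=1, B=3, C=3, D=1, E=3, F=2, G=0, H=3)
step 3: fire ε:  (A=1, B=3, C=3, D=1, E=3, F=2, G=0, H=3) → (A=1, B=5, C=3, D=1, E=2, F=2, G=0, H=3)
step 4: fire ε:  (A=1, B=5, C=3, D=1, E=2, F=2, G=0, H=3) → (A=1, B=7, C=3, D=1, E=1, F=2, G=0, H=3)
step 5: fire ε:  (A=1, B=7, C=3, D=1, E=1, F=2, G=0, H=3) → (A=1, B=9, C=3, D=1, E=0, F=2, G=0, H=3)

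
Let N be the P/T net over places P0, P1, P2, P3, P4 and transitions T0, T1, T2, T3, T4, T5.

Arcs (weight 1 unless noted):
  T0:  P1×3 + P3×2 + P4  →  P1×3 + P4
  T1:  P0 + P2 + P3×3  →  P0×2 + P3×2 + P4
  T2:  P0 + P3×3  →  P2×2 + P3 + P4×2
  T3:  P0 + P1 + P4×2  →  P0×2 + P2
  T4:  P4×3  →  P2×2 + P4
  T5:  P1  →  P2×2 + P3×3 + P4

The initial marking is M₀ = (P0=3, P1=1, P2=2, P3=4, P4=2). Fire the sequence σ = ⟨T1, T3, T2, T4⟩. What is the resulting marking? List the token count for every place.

(P0=4, P1=0, P2=6, P3=1, P4=1)

step 1: fire T1:  (P0=3, P1=1, P2=2, P3=4, P4=2) → (P0=4, P1=1, P2=1, P3=3, P4=3)
step 2: fire T3:  (P0=4, P1=1, P2=1, P3=3, P4=3) → (P0=5, P1=0, P2=2, P3=3, P4=1)
step 3: fire T2:  (P0=5, P1=0, P2=2, P3=3, P4=1) → (P0=4, P1=0, P2=4, P3=1, P4=3)
step 4: fire T4:  (P0=4, P1=0, P2=4, P3=1, P4=3) → (P0=4, P1=0, P2=6, P3=1, P4=1)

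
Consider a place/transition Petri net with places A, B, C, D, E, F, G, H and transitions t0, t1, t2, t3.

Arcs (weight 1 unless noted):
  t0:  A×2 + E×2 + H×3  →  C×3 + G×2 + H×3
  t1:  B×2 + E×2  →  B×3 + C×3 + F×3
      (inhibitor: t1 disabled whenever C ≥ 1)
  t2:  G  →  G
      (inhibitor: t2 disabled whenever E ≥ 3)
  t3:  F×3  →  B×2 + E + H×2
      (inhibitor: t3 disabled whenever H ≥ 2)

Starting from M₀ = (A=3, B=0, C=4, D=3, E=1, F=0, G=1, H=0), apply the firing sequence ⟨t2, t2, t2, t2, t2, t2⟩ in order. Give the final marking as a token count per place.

(A=3, B=0, C=4, D=3, E=1, F=0, G=1, H=0)

step 1: fire t2:  (A=3, B=0, C=4, D=3, E=1, F=0, G=1, H=0) → (A=3, B=0, C=4, D=3, E=1, F=0, G=1, H=0)
step 2: fire t2:  (A=3, B=0, C=4, D=3, E=1, F=0, G=1, H=0) → (A=3, B=0, C=4, D=3, E=1, F=0, G=1, H=0)
step 3: fire t2:  (A=3, B=0, C=4, D=3, E=1, F=0, G=1, H=0) → (A=3, B=0, C=4, D=3, E=1, F=0, G=1, H=0)
step 4: fire t2:  (A=3, B=0, C=4, D=3, E=1, F=0, G=1, H=0) → (A=3, B=0, C=4, D=3, E=1, F=0, G=1, H=0)
step 5: fire t2:  (A=3, B=0, C=4, D=3, E=1, F=0, G=1, H=0) → (A=3, B=0, C=4, D=3, E=1, F=0, G=1, H=0)
step 6: fire t2:  (A=3, B=0, C=4, D=3, E=1, F=0, G=1, H=0) → (A=3, B=0, C=4, D=3, E=1, F=0, G=1, H=0)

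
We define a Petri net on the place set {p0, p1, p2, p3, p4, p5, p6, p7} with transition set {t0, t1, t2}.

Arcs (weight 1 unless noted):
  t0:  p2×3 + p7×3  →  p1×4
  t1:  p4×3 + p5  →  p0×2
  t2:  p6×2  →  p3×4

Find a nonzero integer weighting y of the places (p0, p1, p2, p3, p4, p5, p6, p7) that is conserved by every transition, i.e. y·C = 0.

Incidence matrix C (rows=places, cols=transitions):
       t0   t1   t2
   p0   0    2    0
   p1   4    0    0
   p2  -3    0    0
   p3   0    0    4
   p4   0   -3    0
   p5   0   -1    0
   p6   0    0   -2
   p7  -3    0    0

Candidate y = [0, 3, 4, 0, 0, 0, 0, 0]; check y·C column-wise:
  col t0: 3·4 + 4·-3 + 0·-3 = 0
  col t1: 0·2 + 3·0 + 4·0 + 0·-3 + 0·-1 = 0
  col t2: 3·0 + 4·0 + 0·4 + 0·-2 = 0

y = (p0:0, p1:3, p2:4, p3:0, p4:0, p5:0, p6:0, p7:0)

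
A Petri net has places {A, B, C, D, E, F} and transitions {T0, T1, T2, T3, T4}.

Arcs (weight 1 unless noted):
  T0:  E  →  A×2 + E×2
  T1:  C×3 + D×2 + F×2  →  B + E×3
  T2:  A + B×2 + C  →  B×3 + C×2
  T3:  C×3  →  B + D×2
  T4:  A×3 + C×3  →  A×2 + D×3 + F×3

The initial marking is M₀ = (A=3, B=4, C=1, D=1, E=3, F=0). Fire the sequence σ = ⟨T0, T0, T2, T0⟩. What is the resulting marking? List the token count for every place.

(A=8, B=5, C=2, D=1, E=6, F=0)

step 1: fire T0:  (A=3, B=4, C=1, D=1, E=3, F=0) → (A=5, B=4, C=1, D=1, E=4, F=0)
step 2: fire T0:  (A=5, B=4, C=1, D=1, E=4, F=0) → (A=7, B=4, C=1, D=1, E=5, F=0)
step 3: fire T2:  (A=7, B=4, C=1, D=1, E=5, F=0) → (A=6, B=5, C=2, D=1, E=5, F=0)
step 4: fire T0:  (A=6, B=5, C=2, D=1, E=5, F=0) → (A=8, B=5, C=2, D=1, E=6, F=0)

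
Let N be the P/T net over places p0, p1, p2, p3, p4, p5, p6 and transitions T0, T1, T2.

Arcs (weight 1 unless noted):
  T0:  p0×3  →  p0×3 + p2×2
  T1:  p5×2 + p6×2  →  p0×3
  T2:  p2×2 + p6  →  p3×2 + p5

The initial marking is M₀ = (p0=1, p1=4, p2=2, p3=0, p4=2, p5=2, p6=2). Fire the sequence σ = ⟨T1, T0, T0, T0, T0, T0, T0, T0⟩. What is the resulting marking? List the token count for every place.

(p0=4, p1=4, p2=16, p3=0, p4=2, p5=0, p6=0)

step 1: fire T1:  (p0=1, p1=4, p2=2, p3=0, p4=2, p5=2, p6=2) → (p0=4, p1=4, p2=2, p3=0, p4=2, p5=0, p6=0)
step 2: fire T0:  (p0=4, p1=4, p2=2, p3=0, p4=2, p5=0, p6=0) → (p0=4, p1=4, p2=4, p3=0, p4=2, p5=0, p6=0)
step 3: fire T0:  (p0=4, p1=4, p2=4, p3=0, p4=2, p5=0, p6=0) → (p0=4, p1=4, p2=6, p3=0, p4=2, p5=0, p6=0)
step 4: fire T0:  (p0=4, p1=4, p2=6, p3=0, p4=2, p5=0, p6=0) → (p0=4, p1=4, p2=8, p3=0, p4=2, p5=0, p6=0)
step 5: fire T0:  (p0=4, p1=4, p2=8, p3=0, p4=2, p5=0, p6=0) → (p0=4, p1=4, p2=10, p3=0, p4=2, p5=0, p6=0)
step 6: fire T0:  (p0=4, p1=4, p2=10, p3=0, p4=2, p5=0, p6=0) → (p0=4, p1=4, p2=12, p3=0, p4=2, p5=0, p6=0)
step 7: fire T0:  (p0=4, p1=4, p2=12, p3=0, p4=2, p5=0, p6=0) → (p0=4, p1=4, p2=14, p3=0, p4=2, p5=0, p6=0)
step 8: fire T0:  (p0=4, p1=4, p2=14, p3=0, p4=2, p5=0, p6=0) → (p0=4, p1=4, p2=16, p3=0, p4=2, p5=0, p6=0)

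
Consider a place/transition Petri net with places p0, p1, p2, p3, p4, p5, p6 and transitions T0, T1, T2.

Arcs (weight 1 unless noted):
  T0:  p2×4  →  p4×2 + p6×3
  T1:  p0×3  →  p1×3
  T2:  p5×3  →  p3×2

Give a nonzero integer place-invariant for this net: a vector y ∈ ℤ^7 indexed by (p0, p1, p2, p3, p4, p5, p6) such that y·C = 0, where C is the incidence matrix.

y = (p0:1, p1:1, p2:0, p3:0, p4:0, p5:0, p6:0)

Incidence matrix C (rows=places, cols=transitions):
       T0   T1   T2
   p0   0   -3    0
   p1   0    3    0
   p2  -4    0    0
   p3   0    0    2
   p4   2    0    0
   p5   0    0   -3
   p6   3    0    0

Candidate y = [1, 1, 0, 0, 0, 0, 0]; check y·C column-wise:
  col T0: 1·0 + 1·0 + 0·-4 + 0·2 + 0·3 = 0
  col T1: 1·-3 + 1·3 = 0
  col T2: 1·0 + 1·0 + 0·2 + 0·-3 = 0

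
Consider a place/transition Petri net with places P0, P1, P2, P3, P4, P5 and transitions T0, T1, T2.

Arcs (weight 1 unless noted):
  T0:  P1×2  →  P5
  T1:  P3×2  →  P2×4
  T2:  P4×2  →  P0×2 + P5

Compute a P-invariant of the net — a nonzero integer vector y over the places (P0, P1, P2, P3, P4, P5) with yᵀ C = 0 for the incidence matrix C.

y = (P0:0, P1:0, P2:1, P3:2, P4:0, P5:0)

Incidence matrix C (rows=places, cols=transitions):
       T0   T1   T2
   P0   0    0    2
   P1  -2    0    0
   P2   0    4    0
   P3   0   -2    0
   P4   0    0   -2
   P5   1    0    1

Candidate y = [0, 0, 1, 2, 0, 0]; check y·C column-wise:
  col T0: 0·-2 + 1·0 + 2·0 + 0·1 = 0
  col T1: 1·4 + 2·-2 = 0
  col T2: 0·2 + 1·0 + 2·0 + 0·-2 + 0·1 = 0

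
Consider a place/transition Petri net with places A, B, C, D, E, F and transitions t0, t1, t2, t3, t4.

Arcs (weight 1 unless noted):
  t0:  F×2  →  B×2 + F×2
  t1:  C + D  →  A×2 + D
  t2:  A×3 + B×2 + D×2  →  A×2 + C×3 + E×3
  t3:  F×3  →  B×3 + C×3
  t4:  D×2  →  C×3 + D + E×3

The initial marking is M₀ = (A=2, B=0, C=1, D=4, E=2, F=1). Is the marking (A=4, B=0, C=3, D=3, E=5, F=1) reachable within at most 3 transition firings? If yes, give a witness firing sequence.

YES — reachable via ⟨t1, t4⟩ (2 firings)

step 1: fire t1:  (A=2, B=0, C=1, D=4, E=2, F=1) → (A=4, B=0, C=0, D=4, E=2, F=1)
step 2: fire t4:  (A=4, B=0, C=0, D=4, E=2, F=1) → (A=4, B=0, C=3, D=3, E=5, F=1)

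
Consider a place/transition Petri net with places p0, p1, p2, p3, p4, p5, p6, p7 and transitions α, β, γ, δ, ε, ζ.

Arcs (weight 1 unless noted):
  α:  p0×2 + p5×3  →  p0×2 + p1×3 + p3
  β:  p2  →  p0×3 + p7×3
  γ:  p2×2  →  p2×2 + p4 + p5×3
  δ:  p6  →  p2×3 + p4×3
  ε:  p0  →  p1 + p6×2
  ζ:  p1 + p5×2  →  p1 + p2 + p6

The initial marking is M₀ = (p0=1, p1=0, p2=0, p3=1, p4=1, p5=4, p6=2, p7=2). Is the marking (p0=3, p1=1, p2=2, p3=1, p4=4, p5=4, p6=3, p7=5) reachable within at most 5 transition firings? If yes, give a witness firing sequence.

YES — reachable via ⟨δ, β, ε⟩ (3 firings)

step 1: fire δ:  (p0=1, p1=0, p2=0, p3=1, p4=1, p5=4, p6=2, p7=2) → (p0=1, p1=0, p2=3, p3=1, p4=4, p5=4, p6=1, p7=2)
step 2: fire β:  (p0=1, p1=0, p2=3, p3=1, p4=4, p5=4, p6=1, p7=2) → (p0=4, p1=0, p2=2, p3=1, p4=4, p5=4, p6=1, p7=5)
step 3: fire ε:  (p0=4, p1=0, p2=2, p3=1, p4=4, p5=4, p6=1, p7=5) → (p0=3, p1=1, p2=2, p3=1, p4=4, p5=4, p6=3, p7=5)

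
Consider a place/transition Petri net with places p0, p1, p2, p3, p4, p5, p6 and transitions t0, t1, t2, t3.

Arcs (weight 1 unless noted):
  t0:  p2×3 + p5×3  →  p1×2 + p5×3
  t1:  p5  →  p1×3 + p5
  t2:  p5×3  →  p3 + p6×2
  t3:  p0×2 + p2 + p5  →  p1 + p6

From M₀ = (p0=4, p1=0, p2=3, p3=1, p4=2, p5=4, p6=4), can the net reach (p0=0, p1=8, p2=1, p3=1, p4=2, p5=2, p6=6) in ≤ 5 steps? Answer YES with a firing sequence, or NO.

step 1: fire t1:  (p0=4, p1=0, p2=3, p3=1, p4=2, p5=4, p6=4) → (p0=4, p1=3, p2=3, p3=1, p4=2, p5=4, p6=4)
step 2: fire t1:  (p0=4, p1=3, p2=3, p3=1, p4=2, p5=4, p6=4) → (p0=4, p1=6, p2=3, p3=1, p4=2, p5=4, p6=4)
step 3: fire t3:  (p0=4, p1=6, p2=3, p3=1, p4=2, p5=4, p6=4) → (p0=2, p1=7, p2=2, p3=1, p4=2, p5=3, p6=5)
step 4: fire t3:  (p0=2, p1=7, p2=2, p3=1, p4=2, p5=3, p6=5) → (p0=0, p1=8, p2=1, p3=1, p4=2, p5=2, p6=6)

YES — reachable via ⟨t1, t1, t3, t3⟩ (4 firings)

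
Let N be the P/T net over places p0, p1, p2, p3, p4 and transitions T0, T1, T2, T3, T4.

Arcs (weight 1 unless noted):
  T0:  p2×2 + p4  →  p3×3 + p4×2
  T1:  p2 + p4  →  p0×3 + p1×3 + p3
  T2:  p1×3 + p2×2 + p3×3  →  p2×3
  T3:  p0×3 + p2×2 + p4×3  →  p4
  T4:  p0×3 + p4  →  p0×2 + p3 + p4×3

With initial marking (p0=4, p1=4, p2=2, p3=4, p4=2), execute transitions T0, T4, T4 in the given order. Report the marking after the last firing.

(p0=2, p1=4, p2=0, p3=9, p4=7)

step 1: fire T0:  (p0=4, p1=4, p2=2, p3=4, p4=2) → (p0=4, p1=4, p2=0, p3=7, p4=3)
step 2: fire T4:  (p0=4, p1=4, p2=0, p3=7, p4=3) → (p0=3, p1=4, p2=0, p3=8, p4=5)
step 3: fire T4:  (p0=3, p1=4, p2=0, p3=8, p4=5) → (p0=2, p1=4, p2=0, p3=9, p4=7)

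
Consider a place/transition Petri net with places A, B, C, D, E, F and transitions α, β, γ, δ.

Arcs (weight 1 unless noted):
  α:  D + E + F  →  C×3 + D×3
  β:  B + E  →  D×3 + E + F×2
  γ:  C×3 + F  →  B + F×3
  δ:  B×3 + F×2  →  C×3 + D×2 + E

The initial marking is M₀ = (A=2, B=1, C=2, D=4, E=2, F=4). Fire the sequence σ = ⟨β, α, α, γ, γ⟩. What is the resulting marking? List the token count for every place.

step 1: fire β:  (A=2, B=1, C=2, D=4, E=2, F=4) → (A=2, B=0, C=2, D=7, E=2, F=6)
step 2: fire α:  (A=2, B=0, C=2, D=7, E=2, F=6) → (A=2, B=0, C=5, D=9, E=1, F=5)
step 3: fire α:  (A=2, B=0, C=5, D=9, E=1, F=5) → (A=2, B=0, C=8, D=11, E=0, F=4)
step 4: fire γ:  (A=2, B=0, C=8, D=11, E=0, F=4) → (A=2, B=1, C=5, D=11, E=0, F=6)
step 5: fire γ:  (A=2, B=1, C=5, D=11, E=0, F=6) → (A=2, B=2, C=2, D=11, E=0, F=8)

(A=2, B=2, C=2, D=11, E=0, F=8)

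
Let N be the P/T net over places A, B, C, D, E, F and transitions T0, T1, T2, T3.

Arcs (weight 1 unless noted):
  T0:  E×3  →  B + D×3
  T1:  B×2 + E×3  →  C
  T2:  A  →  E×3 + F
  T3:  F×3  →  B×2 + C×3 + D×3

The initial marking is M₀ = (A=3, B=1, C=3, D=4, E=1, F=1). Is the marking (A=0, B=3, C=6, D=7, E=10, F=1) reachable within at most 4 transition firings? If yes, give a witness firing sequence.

step 1: fire T2:  (A=3, B=1, C=3, D=4, E=1, F=1) → (A=2, B=1, C=3, D=4, E=4, F=2)
step 2: fire T2:  (A=2, B=1, C=3, D=4, E=4, F=2) → (A=1, B=1, C=3, D=4, E=7, F=3)
step 3: fire T2:  (A=1, B=1, C=3, D=4, E=7, F=3) → (A=0, B=1, C=3, D=4, E=10, F=4)
step 4: fire T3:  (A=0, B=1, C=3, D=4, E=10, F=4) → (A=0, B=3, C=6, D=7, E=10, F=1)

YES — reachable via ⟨T2, T2, T2, T3⟩ (4 firings)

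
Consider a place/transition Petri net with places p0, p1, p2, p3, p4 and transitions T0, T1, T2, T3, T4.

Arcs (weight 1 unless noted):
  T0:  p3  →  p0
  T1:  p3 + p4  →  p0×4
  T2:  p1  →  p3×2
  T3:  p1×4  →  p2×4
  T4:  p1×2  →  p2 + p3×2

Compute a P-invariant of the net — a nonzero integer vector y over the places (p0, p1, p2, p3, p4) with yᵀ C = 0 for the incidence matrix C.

Incidence matrix C (rows=places, cols=transitions):
       T0   T1   T2   T3   T4
   p0   1    4    0    0    0
   p1   0    0   -1   -4   -2
   p2   0    0    0    4    1
   p3  -1   -1    2    0    2
   p4   0   -1    0    0    0

Candidate y = [1, 2, 2, 1, 3]; check y·C column-wise:
  col T0: 1·1 + 2·0 + 2·0 + 1·-1 + 3·0 = 0
  col T1: 1·4 + 2·0 + 2·0 + 1·-1 + 3·-1 = 0
  col T2: 1·0 + 2·-1 + 2·0 + 1·2 + 3·0 = 0
  col T3: 1·0 + 2·-4 + 2·4 + 1·0 + 3·0 = 0
  col T4: 1·0 + 2·-2 + 2·1 + 1·2 + 3·0 = 0

y = (p0:1, p1:2, p2:2, p3:1, p4:3)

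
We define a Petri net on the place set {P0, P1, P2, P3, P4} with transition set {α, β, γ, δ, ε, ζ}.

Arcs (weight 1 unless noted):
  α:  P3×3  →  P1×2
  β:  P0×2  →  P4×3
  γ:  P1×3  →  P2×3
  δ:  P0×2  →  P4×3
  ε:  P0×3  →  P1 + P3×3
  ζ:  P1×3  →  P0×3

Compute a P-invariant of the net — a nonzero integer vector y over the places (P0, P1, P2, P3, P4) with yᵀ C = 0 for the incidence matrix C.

y = (P0:3, P1:3, P2:3, P3:2, P4:2)

Incidence matrix C (rows=places, cols=transitions):
        α    β    γ    δ    ε    ζ
   P0   0   -2    0   -2   -3    3
   P1   2    0   -3    0    1   -3
   P2   0    0    3    0    0    0
   P3  -3    0    0    0    3    0
   P4   0    3    0    3    0    0

Candidate y = [3, 3, 3, 2, 2]; check y·C column-wise:
  col α: 3·0 + 3·2 + 3·0 + 2·-3 + 2·0 = 0
  col β: 3·-2 + 3·0 + 3·0 + 2·0 + 2·3 = 0
  col γ: 3·0 + 3·-3 + 3·3 + 2·0 + 2·0 = 0
  col δ: 3·-2 + 3·0 + 3·0 + 2·0 + 2·3 = 0
  col ε: 3·-3 + 3·1 + 3·0 + 2·3 + 2·0 = 0
  col ζ: 3·3 + 3·-3 + 3·0 + 2·0 + 2·0 = 0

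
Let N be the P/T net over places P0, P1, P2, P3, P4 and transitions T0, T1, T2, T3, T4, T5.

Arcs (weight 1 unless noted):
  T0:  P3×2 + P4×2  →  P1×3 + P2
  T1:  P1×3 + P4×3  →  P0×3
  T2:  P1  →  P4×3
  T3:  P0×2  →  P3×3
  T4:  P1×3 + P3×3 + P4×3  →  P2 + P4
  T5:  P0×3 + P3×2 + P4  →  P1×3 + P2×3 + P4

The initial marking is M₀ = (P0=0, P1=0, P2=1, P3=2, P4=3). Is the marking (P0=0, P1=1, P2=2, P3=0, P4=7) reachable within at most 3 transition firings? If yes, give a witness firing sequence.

YES — reachable via ⟨T0, T2, T2⟩ (3 firings)

step 1: fire T0:  (P0=0, P1=0, P2=1, P3=2, P4=3) → (P0=0, P1=3, P2=2, P3=0, P4=1)
step 2: fire T2:  (P0=0, P1=3, P2=2, P3=0, P4=1) → (P0=0, P1=2, P2=2, P3=0, P4=4)
step 3: fire T2:  (P0=0, P1=2, P2=2, P3=0, P4=4) → (P0=0, P1=1, P2=2, P3=0, P4=7)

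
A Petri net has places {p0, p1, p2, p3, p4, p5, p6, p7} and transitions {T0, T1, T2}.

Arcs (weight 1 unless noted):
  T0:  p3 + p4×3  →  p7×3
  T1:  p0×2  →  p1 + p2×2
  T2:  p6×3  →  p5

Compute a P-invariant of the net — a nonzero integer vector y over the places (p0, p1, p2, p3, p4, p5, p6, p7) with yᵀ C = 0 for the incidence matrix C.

Incidence matrix C (rows=places, cols=transitions):
       T0   T1   T2
   p0   0   -2    0
   p1   0    1    0
   p2   0    2    0
   p3  -1    0    0
   p4  -3    0    0
   p5   0    0    1
   p6   0    0   -3
   p7   3    0    0

Candidate y = [1, 2, 0, 0, 0, 0, 0, 0]; check y·C column-wise:
  col T0: 1·0 + 2·0 + 0·-1 + 0·-3 + 0·3 = 0
  col T1: 1·-2 + 2·1 + 0·2 = 0
  col T2: 1·0 + 2·0 + 0·1 + 0·-3 = 0

y = (p0:1, p1:2, p2:0, p3:0, p4:0, p5:0, p6:0, p7:0)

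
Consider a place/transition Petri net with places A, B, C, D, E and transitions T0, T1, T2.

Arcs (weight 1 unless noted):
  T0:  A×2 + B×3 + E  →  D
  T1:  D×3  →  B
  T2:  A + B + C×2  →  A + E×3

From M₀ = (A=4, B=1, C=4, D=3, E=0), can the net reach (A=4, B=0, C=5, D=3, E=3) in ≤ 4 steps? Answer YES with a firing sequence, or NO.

depth 0: 1 marking
depth 1: 3 markings reached so far
depth 2: 4 markings reached so far
depth 3: 5 markings reached so far
depth 4: 5 markings reached so far
(frontier empty at depth 4; search complete)
target is not among the 5 markings reachable within 4 steps

NO — not reachable within 4 firings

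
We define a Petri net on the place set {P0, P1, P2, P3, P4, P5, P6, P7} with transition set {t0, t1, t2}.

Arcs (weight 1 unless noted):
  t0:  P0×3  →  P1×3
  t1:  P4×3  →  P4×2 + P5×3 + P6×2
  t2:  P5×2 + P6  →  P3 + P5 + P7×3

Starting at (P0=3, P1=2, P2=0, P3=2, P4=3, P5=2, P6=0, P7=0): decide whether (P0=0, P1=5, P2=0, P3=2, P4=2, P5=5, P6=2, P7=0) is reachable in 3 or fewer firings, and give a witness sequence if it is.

YES — reachable via ⟨t0, t1⟩ (2 firings)

step 1: fire t0:  (P0=3, P1=2, P2=0, P3=2, P4=3, P5=2, P6=0, P7=0) → (P0=0, P1=5, P2=0, P3=2, P4=3, P5=2, P6=0, P7=0)
step 2: fire t1:  (P0=0, P1=5, P2=0, P3=2, P4=3, P5=2, P6=0, P7=0) → (P0=0, P1=5, P2=0, P3=2, P4=2, P5=5, P6=2, P7=0)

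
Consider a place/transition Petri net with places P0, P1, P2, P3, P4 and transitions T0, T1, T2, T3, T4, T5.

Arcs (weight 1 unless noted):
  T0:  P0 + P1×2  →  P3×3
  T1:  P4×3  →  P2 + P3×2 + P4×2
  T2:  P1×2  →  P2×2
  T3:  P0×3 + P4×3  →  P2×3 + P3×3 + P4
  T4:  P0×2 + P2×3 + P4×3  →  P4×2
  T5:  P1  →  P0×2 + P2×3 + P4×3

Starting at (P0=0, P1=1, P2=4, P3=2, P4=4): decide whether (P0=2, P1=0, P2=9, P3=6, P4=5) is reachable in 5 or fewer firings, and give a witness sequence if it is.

step 1: fire T1:  (P0=0, P1=1, P2=4, P3=2, P4=4) → (P0=0, P1=1, P2=5, P3=4, P4=3)
step 2: fire T1:  (P0=0, P1=1, P2=5, P3=4, P4=3) → (P0=0, P1=1, P2=6, P3=6, P4=2)
step 3: fire T5:  (P0=0, P1=1, P2=6, P3=6, P4=2) → (P0=2, P1=0, P2=9, P3=6, P4=5)

YES — reachable via ⟨T1, T1, T5⟩ (3 firings)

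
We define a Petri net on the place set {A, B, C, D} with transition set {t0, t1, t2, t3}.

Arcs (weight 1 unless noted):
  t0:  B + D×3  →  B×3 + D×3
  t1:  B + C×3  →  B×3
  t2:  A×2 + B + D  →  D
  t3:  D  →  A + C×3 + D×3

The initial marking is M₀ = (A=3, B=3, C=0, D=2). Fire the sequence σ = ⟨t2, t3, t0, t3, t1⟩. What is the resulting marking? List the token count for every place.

step 1: fire t2:  (A=3, B=3, C=0, D=2) → (A=1, B=2, C=0, D=2)
step 2: fire t3:  (A=1, B=2, C=0, D=2) → (A=2, B=2, C=3, D=4)
step 3: fire t0:  (A=2, B=2, C=3, D=4) → (A=2, B=4, C=3, D=4)
step 4: fire t3:  (A=2, B=4, C=3, D=4) → (A=3, B=4, C=6, D=6)
step 5: fire t1:  (A=3, B=4, C=6, D=6) → (A=3, B=6, C=3, D=6)

(A=3, B=6, C=3, D=6)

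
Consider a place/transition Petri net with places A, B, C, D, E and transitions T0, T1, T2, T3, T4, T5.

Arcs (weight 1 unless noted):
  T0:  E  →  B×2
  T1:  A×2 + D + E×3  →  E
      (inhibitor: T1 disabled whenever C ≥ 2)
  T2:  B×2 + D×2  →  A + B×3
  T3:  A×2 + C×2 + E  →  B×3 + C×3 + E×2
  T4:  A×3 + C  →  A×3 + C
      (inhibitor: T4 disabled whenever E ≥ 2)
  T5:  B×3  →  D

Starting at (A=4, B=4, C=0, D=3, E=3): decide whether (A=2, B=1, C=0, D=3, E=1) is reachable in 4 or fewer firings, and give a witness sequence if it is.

YES — reachable via ⟨T1, T5⟩ (2 firings)

step 1: fire T1:  (A=4, B=4, C=0, D=3, E=3) → (A=2, B=4, C=0, D=2, E=1)
step 2: fire T5:  (A=2, B=4, C=0, D=2, E=1) → (A=2, B=1, C=0, D=3, E=1)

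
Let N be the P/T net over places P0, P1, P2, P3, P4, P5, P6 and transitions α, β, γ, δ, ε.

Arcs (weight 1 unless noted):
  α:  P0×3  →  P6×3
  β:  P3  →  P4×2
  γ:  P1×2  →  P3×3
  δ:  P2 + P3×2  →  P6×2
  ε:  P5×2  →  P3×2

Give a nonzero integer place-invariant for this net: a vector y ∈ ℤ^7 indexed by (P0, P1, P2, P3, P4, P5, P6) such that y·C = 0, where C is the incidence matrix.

y = (P0:0, P1:3, P2:-4, P3:2, P4:1, P5:2, P6:0)

Incidence matrix C (rows=places, cols=transitions):
        α    β    γ    δ    ε
   P0  -3    0    0    0    0
   P1   0    0   -2    0    0
   P2   0    0    0   -1    0
   P3   0   -1    3   -2    2
   P4   0    2    0    0    0
   P5   0    0    0    0   -2
   P6   3    0    0    2    0

Candidate y = [0, 3, -4, 2, 1, 2, 0]; check y·C column-wise:
  col α: 0·-3 + 3·0 + -4·0 + 2·0 + 1·0 + 2·0 + 0·3 = 0
  col β: 3·0 + -4·0 + 2·-1 + 1·2 + 2·0 = 0
  col γ: 3·-2 + -4·0 + 2·3 + 1·0 + 2·0 = 0
  col δ: 3·0 + -4·-1 + 2·-2 + 1·0 + 2·0 + 0·2 = 0
  col ε: 3·0 + -4·0 + 2·2 + 1·0 + 2·-2 = 0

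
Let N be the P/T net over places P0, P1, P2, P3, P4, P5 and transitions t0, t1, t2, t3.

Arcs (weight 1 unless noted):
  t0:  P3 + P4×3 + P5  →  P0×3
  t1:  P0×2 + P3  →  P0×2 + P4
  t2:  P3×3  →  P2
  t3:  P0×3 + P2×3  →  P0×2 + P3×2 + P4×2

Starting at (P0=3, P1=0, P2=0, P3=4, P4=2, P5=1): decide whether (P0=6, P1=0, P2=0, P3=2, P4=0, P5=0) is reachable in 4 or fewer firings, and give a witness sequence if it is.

YES — reachable via ⟨t1, t0⟩ (2 firings)

step 1: fire t1:  (P0=3, P1=0, P2=0, P3=4, P4=2, P5=1) → (P0=3, P1=0, P2=0, P3=3, P4=3, P5=1)
step 2: fire t0:  (P0=3, P1=0, P2=0, P3=3, P4=3, P5=1) → (P0=6, P1=0, P2=0, P3=2, P4=0, P5=0)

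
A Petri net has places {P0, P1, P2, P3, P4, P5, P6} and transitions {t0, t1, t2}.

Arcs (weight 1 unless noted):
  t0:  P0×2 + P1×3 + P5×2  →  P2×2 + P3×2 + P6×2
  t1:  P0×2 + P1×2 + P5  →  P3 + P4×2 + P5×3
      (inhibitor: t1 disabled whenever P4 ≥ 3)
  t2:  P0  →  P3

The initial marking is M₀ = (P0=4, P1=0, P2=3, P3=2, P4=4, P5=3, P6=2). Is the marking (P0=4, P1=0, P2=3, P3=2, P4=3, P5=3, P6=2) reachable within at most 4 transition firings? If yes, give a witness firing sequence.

NO — not reachable within 4 firings

depth 0: 1 marking
depth 1: 2 markings reached so far
depth 2: 3 markings reached so far
depth 3: 4 markings reached so far
depth 4: 5 markings reached so far
target is not among the 5 markings reachable within 4 steps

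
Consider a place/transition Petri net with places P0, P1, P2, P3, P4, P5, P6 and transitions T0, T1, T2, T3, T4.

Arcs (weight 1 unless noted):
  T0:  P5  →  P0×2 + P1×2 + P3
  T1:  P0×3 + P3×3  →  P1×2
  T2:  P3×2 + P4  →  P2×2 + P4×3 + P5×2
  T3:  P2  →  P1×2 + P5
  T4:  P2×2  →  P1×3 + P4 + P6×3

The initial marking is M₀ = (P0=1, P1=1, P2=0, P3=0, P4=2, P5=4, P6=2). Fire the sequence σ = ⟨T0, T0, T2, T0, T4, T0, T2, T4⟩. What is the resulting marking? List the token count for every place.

step 1: fire T0:  (P0=1, P1=1, P2=0, P3=0, P4=2, P5=4, P6=2) → (P0=3, P1=3, P2=0, P3=1, P4=2, P5=3, P6=2)
step 2: fire T0:  (P0=3, P1=3, P2=0, P3=1, P4=2, P5=3, P6=2) → (P0=5, P1=5, P2=0, P3=2, P4=2, P5=2, P6=2)
step 3: fire T2:  (P0=5, P1=5, P2=0, P3=2, P4=2, P5=2, P6=2) → (P0=5, P1=5, P2=2, P3=0, P4=4, P5=4, P6=2)
step 4: fire T0:  (P0=5, P1=5, P2=2, P3=0, P4=4, P5=4, P6=2) → (P0=7, P1=7, P2=2, P3=1, P4=4, P5=3, P6=2)
step 5: fire T4:  (P0=7, P1=7, P2=2, P3=1, P4=4, P5=3, P6=2) → (P0=7, P1=10, P2=0, P3=1, P4=5, P5=3, P6=5)
step 6: fire T0:  (P0=7, P1=10, P2=0, P3=1, P4=5, P5=3, P6=5) → (P0=9, P1=12, P2=0, P3=2, P4=5, P5=2, P6=5)
step 7: fire T2:  (P0=9, P1=12, P2=0, P3=2, P4=5, P5=2, P6=5) → (P0=9, P1=12, P2=2, P3=0, P4=7, P5=4, P6=5)
step 8: fire T4:  (P0=9, P1=12, P2=2, P3=0, P4=7, P5=4, P6=5) → (P0=9, P1=15, P2=0, P3=0, P4=8, P5=4, P6=8)

(P0=9, P1=15, P2=0, P3=0, P4=8, P5=4, P6=8)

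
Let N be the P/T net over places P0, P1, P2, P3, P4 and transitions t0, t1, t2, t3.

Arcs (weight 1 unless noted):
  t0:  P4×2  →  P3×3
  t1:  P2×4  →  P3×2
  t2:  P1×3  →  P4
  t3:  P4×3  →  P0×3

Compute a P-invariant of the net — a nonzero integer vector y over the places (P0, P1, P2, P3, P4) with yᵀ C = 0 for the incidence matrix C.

y = (P0:3, P1:1, P2:1, P3:2, P4:3)

Incidence matrix C (rows=places, cols=transitions):
       t0   t1   t2   t3
   P0   0    0    0    3
   P1   0    0   -3    0
   P2   0   -4    0    0
   P3   3    2    0    0
   P4  -2    0    1   -3

Candidate y = [3, 1, 1, 2, 3]; check y·C column-wise:
  col t0: 3·0 + 1·0 + 1·0 + 2·3 + 3·-2 = 0
  col t1: 3·0 + 1·0 + 1·-4 + 2·2 + 3·0 = 0
  col t2: 3·0 + 1·-3 + 1·0 + 2·0 + 3·1 = 0
  col t3: 3·3 + 1·0 + 1·0 + 2·0 + 3·-3 = 0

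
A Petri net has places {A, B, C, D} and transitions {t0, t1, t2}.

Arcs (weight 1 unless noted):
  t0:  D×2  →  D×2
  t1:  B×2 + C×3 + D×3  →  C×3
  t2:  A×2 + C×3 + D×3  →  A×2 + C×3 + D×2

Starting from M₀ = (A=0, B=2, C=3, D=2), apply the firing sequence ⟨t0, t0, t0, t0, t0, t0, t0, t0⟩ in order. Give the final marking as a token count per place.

(A=0, B=2, C=3, D=2)

step 1: fire t0:  (A=0, B=2, C=3, D=2) → (A=0, B=2, C=3, D=2)
step 2: fire t0:  (A=0, B=2, C=3, D=2) → (A=0, B=2, C=3, D=2)
step 3: fire t0:  (A=0, B=2, C=3, D=2) → (A=0, B=2, C=3, D=2)
step 4: fire t0:  (A=0, B=2, C=3, D=2) → (A=0, B=2, C=3, D=2)
step 5: fire t0:  (A=0, B=2, C=3, D=2) → (A=0, B=2, C=3, D=2)
step 6: fire t0:  (A=0, B=2, C=3, D=2) → (A=0, B=2, C=3, D=2)
step 7: fire t0:  (A=0, B=2, C=3, D=2) → (A=0, B=2, C=3, D=2)
step 8: fire t0:  (A=0, B=2, C=3, D=2) → (A=0, B=2, C=3, D=2)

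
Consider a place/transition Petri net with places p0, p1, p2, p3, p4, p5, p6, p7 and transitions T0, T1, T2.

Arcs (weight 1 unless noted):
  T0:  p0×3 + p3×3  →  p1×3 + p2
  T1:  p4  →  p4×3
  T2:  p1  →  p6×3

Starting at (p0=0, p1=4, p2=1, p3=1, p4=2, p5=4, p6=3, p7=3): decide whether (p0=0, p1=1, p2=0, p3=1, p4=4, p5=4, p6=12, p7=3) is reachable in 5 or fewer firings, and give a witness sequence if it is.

NO — not reachable within 5 firings

depth 0: 1 marking
depth 1: 3 markings reached so far
depth 2: 6 markings reached so far
depth 3: 10 markings reached so far
depth 4: 15 markings reached so far
depth 5: 20 markings reached so far
target is not among the 20 markings reachable within 5 steps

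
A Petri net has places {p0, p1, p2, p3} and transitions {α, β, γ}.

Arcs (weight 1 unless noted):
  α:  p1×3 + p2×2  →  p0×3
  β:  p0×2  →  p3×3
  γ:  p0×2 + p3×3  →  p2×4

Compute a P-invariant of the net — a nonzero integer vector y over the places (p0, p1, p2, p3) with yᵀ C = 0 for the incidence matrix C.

y = (p0:3, p1:1, p2:3, p3:2)

Incidence matrix C (rows=places, cols=transitions):
        α    β    γ
   p0   3   -2   -2
   p1  -3    0    0
   p2  -2    0    4
   p3   0    3   -3

Candidate y = [3, 1, 3, 2]; check y·C column-wise:
  col α: 3·3 + 1·-3 + 3·-2 + 2·0 = 0
  col β: 3·-2 + 1·0 + 3·0 + 2·3 = 0
  col γ: 3·-2 + 1·0 + 3·4 + 2·-3 = 0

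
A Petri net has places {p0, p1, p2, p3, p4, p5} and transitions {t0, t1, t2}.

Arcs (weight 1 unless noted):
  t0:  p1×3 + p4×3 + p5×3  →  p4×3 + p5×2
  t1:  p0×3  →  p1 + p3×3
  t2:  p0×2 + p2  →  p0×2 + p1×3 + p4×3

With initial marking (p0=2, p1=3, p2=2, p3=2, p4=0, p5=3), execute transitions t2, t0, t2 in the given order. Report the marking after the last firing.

(p0=2, p1=6, p2=0, p3=2, p4=6, p5=2)

step 1: fire t2:  (p0=2, p1=3, p2=2, p3=2, p4=0, p5=3) → (p0=2, p1=6, p2=1, p3=2, p4=3, p5=3)
step 2: fire t0:  (p0=2, p1=6, p2=1, p3=2, p4=3, p5=3) → (p0=2, p1=3, p2=1, p3=2, p4=3, p5=2)
step 3: fire t2:  (p0=2, p1=3, p2=1, p3=2, p4=3, p5=2) → (p0=2, p1=6, p2=0, p3=2, p4=6, p5=2)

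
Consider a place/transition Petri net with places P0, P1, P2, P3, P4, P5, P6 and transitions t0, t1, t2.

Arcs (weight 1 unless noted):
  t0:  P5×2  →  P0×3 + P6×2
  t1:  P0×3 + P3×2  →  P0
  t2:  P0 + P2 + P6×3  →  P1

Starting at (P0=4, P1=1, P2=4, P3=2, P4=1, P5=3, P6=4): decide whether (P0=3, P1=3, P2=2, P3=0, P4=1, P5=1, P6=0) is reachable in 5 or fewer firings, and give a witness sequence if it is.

YES — reachable via ⟨t0, t1, t2, t2⟩ (4 firings)

step 1: fire t0:  (P0=4, P1=1, P2=4, P3=2, P4=1, P5=3, P6=4) → (P0=7, P1=1, P2=4, P3=2, P4=1, P5=1, P6=6)
step 2: fire t1:  (P0=7, P1=1, P2=4, P3=2, P4=1, P5=1, P6=6) → (P0=5, P1=1, P2=4, P3=0, P4=1, P5=1, P6=6)
step 3: fire t2:  (P0=5, P1=1, P2=4, P3=0, P4=1, P5=1, P6=6) → (P0=4, P1=2, P2=3, P3=0, P4=1, P5=1, P6=3)
step 4: fire t2:  (P0=4, P1=2, P2=3, P3=0, P4=1, P5=1, P6=3) → (P0=3, P1=3, P2=2, P3=0, P4=1, P5=1, P6=0)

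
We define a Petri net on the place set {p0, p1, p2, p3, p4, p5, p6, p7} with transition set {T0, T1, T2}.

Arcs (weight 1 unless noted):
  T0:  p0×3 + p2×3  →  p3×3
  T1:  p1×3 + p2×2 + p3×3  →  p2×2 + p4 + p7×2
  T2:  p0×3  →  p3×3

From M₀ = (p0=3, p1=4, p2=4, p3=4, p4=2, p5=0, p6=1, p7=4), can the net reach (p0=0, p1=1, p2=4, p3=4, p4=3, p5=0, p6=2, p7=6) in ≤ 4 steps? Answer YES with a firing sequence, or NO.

depth 0: 1 marking
depth 1: 4 markings reached so far
depth 2: 6 markings reached so far
depth 3: 6 markings reached so far
(frontier empty at depth 3; search complete)
target is not among the 6 markings reachable within 4 steps

NO — not reachable within 4 firings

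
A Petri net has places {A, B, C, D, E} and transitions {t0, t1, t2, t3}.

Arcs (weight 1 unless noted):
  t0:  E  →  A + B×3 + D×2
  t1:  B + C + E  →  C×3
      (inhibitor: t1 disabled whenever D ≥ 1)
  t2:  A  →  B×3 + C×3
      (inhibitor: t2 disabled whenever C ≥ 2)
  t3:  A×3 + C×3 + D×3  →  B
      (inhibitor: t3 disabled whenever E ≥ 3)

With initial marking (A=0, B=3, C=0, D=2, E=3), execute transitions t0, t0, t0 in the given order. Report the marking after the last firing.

step 1: fire t0:  (A=0, B=3, C=0, D=2, E=3) → (A=1, B=6, C=0, D=4, E=2)
step 2: fire t0:  (A=1, B=6, C=0, D=4, E=2) → (A=2, B=9, C=0, D=6, E=1)
step 3: fire t0:  (A=2, B=9, C=0, D=6, E=1) → (A=3, B=12, C=0, D=8, E=0)

(A=3, B=12, C=0, D=8, E=0)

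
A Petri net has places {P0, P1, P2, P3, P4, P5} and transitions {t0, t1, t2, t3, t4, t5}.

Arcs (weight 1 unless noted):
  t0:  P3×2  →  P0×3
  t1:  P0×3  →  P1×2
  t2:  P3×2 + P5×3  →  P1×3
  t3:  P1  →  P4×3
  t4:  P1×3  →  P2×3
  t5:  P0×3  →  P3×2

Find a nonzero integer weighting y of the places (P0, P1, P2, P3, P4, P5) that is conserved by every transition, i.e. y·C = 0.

y = (P0:2, P1:3, P2:3, P3:3, P4:1, P5:1)

Incidence matrix C (rows=places, cols=transitions):
       t0   t1   t2   t3   t4   t5
   P0   3   -3    0    0    0   -3
   P1   0    2    3   -1   -3    0
   P2   0    0    0    0    3    0
   P3  -2    0   -2    0    0    2
   P4   0    0    0    3    0    0
   P5   0    0   -3    0    0    0

Candidate y = [2, 3, 3, 3, 1, 1]; check y·C column-wise:
  col t0: 2·3 + 3·0 + 3·0 + 3·-2 + 1·0 + 1·0 = 0
  col t1: 2·-3 + 3·2 + 3·0 + 3·0 + 1·0 + 1·0 = 0
  col t2: 2·0 + 3·3 + 3·0 + 3·-2 + 1·0 + 1·-3 = 0
  col t3: 2·0 + 3·-1 + 3·0 + 3·0 + 1·3 + 1·0 = 0
  col t4: 2·0 + 3·-3 + 3·3 + 3·0 + 1·0 + 1·0 = 0
  col t5: 2·-3 + 3·0 + 3·0 + 3·2 + 1·0 + 1·0 = 0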